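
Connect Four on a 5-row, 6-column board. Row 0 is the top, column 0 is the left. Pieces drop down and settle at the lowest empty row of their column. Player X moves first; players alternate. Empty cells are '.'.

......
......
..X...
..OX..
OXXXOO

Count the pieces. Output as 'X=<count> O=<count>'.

X=5 O=4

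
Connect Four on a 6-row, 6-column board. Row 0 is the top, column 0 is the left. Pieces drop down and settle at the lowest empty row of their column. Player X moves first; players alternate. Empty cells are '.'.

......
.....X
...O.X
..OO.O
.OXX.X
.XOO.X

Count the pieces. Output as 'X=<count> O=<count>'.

X=7 O=7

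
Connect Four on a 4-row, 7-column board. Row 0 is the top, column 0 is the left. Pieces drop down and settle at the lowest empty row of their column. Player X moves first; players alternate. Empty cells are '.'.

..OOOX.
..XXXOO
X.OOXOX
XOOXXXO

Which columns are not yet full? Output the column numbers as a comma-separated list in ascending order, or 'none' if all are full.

Answer: 0,1,6

Derivation:
col 0: top cell = '.' → open
col 1: top cell = '.' → open
col 2: top cell = 'O' → FULL
col 3: top cell = 'O' → FULL
col 4: top cell = 'O' → FULL
col 5: top cell = 'X' → FULL
col 6: top cell = '.' → open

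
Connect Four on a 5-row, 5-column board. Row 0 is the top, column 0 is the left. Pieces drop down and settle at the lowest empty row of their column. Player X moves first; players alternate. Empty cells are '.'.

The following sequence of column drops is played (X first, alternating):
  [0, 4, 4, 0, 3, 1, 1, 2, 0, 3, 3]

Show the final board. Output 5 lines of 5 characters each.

Move 1: X drops in col 0, lands at row 4
Move 2: O drops in col 4, lands at row 4
Move 3: X drops in col 4, lands at row 3
Move 4: O drops in col 0, lands at row 3
Move 5: X drops in col 3, lands at row 4
Move 6: O drops in col 1, lands at row 4
Move 7: X drops in col 1, lands at row 3
Move 8: O drops in col 2, lands at row 4
Move 9: X drops in col 0, lands at row 2
Move 10: O drops in col 3, lands at row 3
Move 11: X drops in col 3, lands at row 2

Answer: .....
.....
X..X.
OX.OX
XOOXO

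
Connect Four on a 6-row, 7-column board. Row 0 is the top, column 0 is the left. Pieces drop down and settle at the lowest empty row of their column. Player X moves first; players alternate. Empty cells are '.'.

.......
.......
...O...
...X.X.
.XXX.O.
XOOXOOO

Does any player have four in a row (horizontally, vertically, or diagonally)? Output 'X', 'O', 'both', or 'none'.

none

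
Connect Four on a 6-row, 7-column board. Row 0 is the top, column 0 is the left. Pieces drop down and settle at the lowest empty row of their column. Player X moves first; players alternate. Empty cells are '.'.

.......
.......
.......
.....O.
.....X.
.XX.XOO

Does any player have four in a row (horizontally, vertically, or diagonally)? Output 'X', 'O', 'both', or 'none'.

none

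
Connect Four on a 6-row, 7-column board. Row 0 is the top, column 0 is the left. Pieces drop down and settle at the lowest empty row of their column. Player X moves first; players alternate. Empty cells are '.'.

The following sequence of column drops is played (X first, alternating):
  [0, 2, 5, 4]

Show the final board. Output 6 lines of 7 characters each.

Move 1: X drops in col 0, lands at row 5
Move 2: O drops in col 2, lands at row 5
Move 3: X drops in col 5, lands at row 5
Move 4: O drops in col 4, lands at row 5

Answer: .......
.......
.......
.......
.......
X.O.OX.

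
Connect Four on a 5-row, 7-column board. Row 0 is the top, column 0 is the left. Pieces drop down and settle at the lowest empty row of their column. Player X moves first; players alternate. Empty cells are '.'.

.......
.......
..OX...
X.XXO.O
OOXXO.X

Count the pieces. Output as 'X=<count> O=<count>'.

X=7 O=6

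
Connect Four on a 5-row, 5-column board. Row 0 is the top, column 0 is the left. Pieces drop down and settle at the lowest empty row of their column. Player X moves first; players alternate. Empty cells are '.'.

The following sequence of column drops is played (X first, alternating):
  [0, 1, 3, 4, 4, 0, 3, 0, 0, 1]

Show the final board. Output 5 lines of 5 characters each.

Answer: .....
X....
O....
OO.XX
XO.XO

Derivation:
Move 1: X drops in col 0, lands at row 4
Move 2: O drops in col 1, lands at row 4
Move 3: X drops in col 3, lands at row 4
Move 4: O drops in col 4, lands at row 4
Move 5: X drops in col 4, lands at row 3
Move 6: O drops in col 0, lands at row 3
Move 7: X drops in col 3, lands at row 3
Move 8: O drops in col 0, lands at row 2
Move 9: X drops in col 0, lands at row 1
Move 10: O drops in col 1, lands at row 3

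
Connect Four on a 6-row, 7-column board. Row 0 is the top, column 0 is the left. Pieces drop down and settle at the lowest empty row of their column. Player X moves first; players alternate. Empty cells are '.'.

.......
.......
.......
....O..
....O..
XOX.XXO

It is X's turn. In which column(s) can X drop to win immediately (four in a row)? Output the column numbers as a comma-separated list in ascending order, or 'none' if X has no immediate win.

Answer: 3

Derivation:
col 0: drop X → no win
col 1: drop X → no win
col 2: drop X → no win
col 3: drop X → WIN!
col 4: drop X → no win
col 5: drop X → no win
col 6: drop X → no win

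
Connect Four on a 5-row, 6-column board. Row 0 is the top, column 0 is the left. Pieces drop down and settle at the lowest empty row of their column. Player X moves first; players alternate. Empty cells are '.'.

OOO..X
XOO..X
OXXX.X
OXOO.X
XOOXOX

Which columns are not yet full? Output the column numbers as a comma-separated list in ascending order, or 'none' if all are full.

Answer: 3,4

Derivation:
col 0: top cell = 'O' → FULL
col 1: top cell = 'O' → FULL
col 2: top cell = 'O' → FULL
col 3: top cell = '.' → open
col 4: top cell = '.' → open
col 5: top cell = 'X' → FULL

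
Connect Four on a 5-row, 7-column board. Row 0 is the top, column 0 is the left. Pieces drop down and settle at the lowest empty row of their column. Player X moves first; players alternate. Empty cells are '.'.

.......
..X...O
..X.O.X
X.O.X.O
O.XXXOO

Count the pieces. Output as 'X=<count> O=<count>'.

X=8 O=7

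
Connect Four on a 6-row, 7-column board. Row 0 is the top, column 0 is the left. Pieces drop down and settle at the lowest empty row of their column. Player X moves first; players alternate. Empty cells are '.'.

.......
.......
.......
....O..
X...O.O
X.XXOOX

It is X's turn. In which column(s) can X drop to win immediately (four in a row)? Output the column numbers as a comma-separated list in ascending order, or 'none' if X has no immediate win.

col 0: drop X → no win
col 1: drop X → WIN!
col 2: drop X → no win
col 3: drop X → no win
col 4: drop X → no win
col 5: drop X → no win
col 6: drop X → no win

Answer: 1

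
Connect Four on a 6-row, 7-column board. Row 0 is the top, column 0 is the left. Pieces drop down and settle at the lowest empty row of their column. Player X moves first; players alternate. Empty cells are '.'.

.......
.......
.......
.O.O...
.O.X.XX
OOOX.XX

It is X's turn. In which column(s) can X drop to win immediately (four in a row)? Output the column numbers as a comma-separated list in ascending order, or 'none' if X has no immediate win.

col 0: drop X → no win
col 1: drop X → no win
col 2: drop X → no win
col 3: drop X → no win
col 4: drop X → WIN!
col 5: drop X → no win
col 6: drop X → no win

Answer: 4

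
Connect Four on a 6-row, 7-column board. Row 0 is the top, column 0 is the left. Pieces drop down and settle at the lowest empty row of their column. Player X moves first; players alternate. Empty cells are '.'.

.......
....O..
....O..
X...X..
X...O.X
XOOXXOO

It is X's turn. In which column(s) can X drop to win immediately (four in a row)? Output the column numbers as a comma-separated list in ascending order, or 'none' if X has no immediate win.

Answer: 0

Derivation:
col 0: drop X → WIN!
col 1: drop X → no win
col 2: drop X → no win
col 3: drop X → no win
col 4: drop X → no win
col 5: drop X → no win
col 6: drop X → no win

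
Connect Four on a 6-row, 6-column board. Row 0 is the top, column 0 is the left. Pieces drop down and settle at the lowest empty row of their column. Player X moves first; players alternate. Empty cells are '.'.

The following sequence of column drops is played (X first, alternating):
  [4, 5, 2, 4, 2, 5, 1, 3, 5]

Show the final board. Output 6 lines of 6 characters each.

Move 1: X drops in col 4, lands at row 5
Move 2: O drops in col 5, lands at row 5
Move 3: X drops in col 2, lands at row 5
Move 4: O drops in col 4, lands at row 4
Move 5: X drops in col 2, lands at row 4
Move 6: O drops in col 5, lands at row 4
Move 7: X drops in col 1, lands at row 5
Move 8: O drops in col 3, lands at row 5
Move 9: X drops in col 5, lands at row 3

Answer: ......
......
......
.....X
..X.OO
.XXOXO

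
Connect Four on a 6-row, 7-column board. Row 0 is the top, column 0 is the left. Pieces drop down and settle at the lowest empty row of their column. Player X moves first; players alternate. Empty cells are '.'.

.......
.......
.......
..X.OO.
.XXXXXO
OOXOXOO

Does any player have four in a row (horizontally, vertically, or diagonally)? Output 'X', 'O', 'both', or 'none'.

X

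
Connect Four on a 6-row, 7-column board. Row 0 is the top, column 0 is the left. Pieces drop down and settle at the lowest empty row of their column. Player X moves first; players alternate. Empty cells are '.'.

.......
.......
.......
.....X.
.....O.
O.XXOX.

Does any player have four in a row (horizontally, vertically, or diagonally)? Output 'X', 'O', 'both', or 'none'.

none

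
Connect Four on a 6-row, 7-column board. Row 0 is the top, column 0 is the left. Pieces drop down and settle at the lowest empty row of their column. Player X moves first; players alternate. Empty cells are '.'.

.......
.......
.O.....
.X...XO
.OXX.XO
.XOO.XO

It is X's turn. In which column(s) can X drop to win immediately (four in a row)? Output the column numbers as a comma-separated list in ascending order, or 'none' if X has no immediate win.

col 0: drop X → no win
col 1: drop X → no win
col 2: drop X → no win
col 3: drop X → no win
col 4: drop X → no win
col 5: drop X → WIN!
col 6: drop X → no win

Answer: 5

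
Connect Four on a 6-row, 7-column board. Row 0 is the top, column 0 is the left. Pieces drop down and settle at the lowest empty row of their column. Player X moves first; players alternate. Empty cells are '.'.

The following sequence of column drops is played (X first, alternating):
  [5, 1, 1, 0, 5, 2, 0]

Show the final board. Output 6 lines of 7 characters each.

Answer: .......
.......
.......
.......
XX...X.
OOO..X.

Derivation:
Move 1: X drops in col 5, lands at row 5
Move 2: O drops in col 1, lands at row 5
Move 3: X drops in col 1, lands at row 4
Move 4: O drops in col 0, lands at row 5
Move 5: X drops in col 5, lands at row 4
Move 6: O drops in col 2, lands at row 5
Move 7: X drops in col 0, lands at row 4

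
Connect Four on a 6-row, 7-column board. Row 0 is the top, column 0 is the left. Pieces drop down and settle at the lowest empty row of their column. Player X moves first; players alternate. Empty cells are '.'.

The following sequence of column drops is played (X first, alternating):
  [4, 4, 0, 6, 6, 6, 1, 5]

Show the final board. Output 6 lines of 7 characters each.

Move 1: X drops in col 4, lands at row 5
Move 2: O drops in col 4, lands at row 4
Move 3: X drops in col 0, lands at row 5
Move 4: O drops in col 6, lands at row 5
Move 5: X drops in col 6, lands at row 4
Move 6: O drops in col 6, lands at row 3
Move 7: X drops in col 1, lands at row 5
Move 8: O drops in col 5, lands at row 5

Answer: .......
.......
.......
......O
....O.X
XX..XOO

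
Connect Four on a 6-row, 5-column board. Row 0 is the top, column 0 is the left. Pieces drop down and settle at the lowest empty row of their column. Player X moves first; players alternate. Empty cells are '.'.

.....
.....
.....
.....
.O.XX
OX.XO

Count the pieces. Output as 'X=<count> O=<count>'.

X=4 O=3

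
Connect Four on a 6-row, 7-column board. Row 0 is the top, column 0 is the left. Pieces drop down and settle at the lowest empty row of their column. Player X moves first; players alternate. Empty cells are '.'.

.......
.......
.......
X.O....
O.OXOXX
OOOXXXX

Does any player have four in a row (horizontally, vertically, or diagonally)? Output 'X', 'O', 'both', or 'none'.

X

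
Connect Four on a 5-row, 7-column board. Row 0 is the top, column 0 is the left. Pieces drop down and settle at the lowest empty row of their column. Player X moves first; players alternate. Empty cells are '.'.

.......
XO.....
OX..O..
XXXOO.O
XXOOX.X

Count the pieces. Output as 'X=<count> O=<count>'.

X=9 O=8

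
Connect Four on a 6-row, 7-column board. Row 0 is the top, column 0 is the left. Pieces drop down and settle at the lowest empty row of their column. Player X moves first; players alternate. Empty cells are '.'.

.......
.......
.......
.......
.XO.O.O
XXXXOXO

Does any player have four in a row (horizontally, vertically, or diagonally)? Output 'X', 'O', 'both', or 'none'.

X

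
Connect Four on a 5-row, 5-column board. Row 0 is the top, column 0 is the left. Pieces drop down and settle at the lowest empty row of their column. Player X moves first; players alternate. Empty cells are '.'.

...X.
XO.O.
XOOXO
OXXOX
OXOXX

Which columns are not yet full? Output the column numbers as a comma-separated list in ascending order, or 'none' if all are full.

col 0: top cell = '.' → open
col 1: top cell = '.' → open
col 2: top cell = '.' → open
col 3: top cell = 'X' → FULL
col 4: top cell = '.' → open

Answer: 0,1,2,4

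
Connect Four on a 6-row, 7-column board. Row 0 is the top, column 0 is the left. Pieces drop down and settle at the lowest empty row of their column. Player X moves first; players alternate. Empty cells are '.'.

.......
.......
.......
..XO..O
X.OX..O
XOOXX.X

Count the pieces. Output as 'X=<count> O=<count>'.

X=7 O=6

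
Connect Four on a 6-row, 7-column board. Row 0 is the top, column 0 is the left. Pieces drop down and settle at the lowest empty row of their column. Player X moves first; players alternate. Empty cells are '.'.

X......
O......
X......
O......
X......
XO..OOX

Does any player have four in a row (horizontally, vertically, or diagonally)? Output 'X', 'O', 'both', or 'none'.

none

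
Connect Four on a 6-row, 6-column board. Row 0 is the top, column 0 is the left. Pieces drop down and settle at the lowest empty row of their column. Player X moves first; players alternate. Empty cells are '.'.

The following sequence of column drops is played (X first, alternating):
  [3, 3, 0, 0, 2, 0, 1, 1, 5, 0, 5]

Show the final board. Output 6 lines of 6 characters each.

Move 1: X drops in col 3, lands at row 5
Move 2: O drops in col 3, lands at row 4
Move 3: X drops in col 0, lands at row 5
Move 4: O drops in col 0, lands at row 4
Move 5: X drops in col 2, lands at row 5
Move 6: O drops in col 0, lands at row 3
Move 7: X drops in col 1, lands at row 5
Move 8: O drops in col 1, lands at row 4
Move 9: X drops in col 5, lands at row 5
Move 10: O drops in col 0, lands at row 2
Move 11: X drops in col 5, lands at row 4

Answer: ......
......
O.....
O.....
OO.O.X
XXXX.X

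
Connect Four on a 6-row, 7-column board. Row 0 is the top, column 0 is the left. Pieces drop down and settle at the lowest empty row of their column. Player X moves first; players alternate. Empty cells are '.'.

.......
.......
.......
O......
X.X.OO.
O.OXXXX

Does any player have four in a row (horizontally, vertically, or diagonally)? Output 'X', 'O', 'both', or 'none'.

X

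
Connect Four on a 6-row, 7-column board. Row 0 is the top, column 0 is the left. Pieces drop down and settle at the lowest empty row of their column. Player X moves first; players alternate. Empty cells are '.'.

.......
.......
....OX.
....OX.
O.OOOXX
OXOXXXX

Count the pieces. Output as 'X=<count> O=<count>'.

X=9 O=8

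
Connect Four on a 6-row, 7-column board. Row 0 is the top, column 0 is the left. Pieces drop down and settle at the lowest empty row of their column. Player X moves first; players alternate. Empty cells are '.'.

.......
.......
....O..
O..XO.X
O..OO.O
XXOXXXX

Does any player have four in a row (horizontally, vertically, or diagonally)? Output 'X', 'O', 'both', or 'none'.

X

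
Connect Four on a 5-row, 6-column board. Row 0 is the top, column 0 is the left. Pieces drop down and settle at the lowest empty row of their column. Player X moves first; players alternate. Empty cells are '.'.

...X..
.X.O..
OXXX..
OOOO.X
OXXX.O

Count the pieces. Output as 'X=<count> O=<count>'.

X=9 O=8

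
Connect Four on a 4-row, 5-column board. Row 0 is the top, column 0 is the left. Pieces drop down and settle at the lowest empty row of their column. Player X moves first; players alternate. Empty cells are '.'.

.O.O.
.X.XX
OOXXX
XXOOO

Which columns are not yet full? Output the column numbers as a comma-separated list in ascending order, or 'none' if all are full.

col 0: top cell = '.' → open
col 1: top cell = 'O' → FULL
col 2: top cell = '.' → open
col 3: top cell = 'O' → FULL
col 4: top cell = '.' → open

Answer: 0,2,4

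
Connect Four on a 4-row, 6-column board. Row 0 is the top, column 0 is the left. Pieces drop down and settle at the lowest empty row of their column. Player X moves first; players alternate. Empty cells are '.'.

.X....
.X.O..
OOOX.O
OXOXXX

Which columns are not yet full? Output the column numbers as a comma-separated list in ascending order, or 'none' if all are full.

col 0: top cell = '.' → open
col 1: top cell = 'X' → FULL
col 2: top cell = '.' → open
col 3: top cell = '.' → open
col 4: top cell = '.' → open
col 5: top cell = '.' → open

Answer: 0,2,3,4,5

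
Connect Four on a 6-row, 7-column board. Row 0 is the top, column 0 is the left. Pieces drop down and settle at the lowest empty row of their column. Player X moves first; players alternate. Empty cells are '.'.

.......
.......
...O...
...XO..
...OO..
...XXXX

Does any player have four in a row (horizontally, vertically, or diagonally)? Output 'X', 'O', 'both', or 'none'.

X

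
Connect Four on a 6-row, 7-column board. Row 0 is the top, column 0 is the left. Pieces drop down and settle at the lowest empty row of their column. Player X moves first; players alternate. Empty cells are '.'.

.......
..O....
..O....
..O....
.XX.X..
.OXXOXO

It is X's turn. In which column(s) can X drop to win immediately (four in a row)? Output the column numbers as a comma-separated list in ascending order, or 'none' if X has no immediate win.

Answer: 3

Derivation:
col 0: drop X → no win
col 1: drop X → no win
col 2: drop X → no win
col 3: drop X → WIN!
col 4: drop X → no win
col 5: drop X → no win
col 6: drop X → no win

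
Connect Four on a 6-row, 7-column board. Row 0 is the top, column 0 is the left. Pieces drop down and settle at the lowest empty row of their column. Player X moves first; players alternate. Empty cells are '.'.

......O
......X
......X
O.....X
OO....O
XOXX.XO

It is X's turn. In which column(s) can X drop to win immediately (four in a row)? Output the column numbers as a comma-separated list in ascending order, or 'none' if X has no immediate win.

Answer: 4

Derivation:
col 0: drop X → no win
col 1: drop X → no win
col 2: drop X → no win
col 3: drop X → no win
col 4: drop X → WIN!
col 5: drop X → no win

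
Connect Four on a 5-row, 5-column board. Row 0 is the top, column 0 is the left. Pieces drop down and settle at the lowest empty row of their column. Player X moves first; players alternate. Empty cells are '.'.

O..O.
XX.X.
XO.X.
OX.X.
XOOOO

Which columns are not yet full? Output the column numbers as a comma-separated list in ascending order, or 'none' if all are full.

col 0: top cell = 'O' → FULL
col 1: top cell = '.' → open
col 2: top cell = '.' → open
col 3: top cell = 'O' → FULL
col 4: top cell = '.' → open

Answer: 1,2,4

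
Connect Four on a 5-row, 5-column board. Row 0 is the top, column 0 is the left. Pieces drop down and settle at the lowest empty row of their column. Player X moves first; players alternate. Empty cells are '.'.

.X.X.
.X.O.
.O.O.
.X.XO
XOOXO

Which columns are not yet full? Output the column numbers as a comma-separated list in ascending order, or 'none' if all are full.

col 0: top cell = '.' → open
col 1: top cell = 'X' → FULL
col 2: top cell = '.' → open
col 3: top cell = 'X' → FULL
col 4: top cell = '.' → open

Answer: 0,2,4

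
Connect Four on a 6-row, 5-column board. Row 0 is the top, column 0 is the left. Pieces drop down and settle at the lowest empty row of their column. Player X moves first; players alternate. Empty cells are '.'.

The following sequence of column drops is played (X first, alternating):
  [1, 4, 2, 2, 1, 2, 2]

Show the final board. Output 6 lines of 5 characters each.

Answer: .....
.....
..X..
..O..
.XO..
.XX.O

Derivation:
Move 1: X drops in col 1, lands at row 5
Move 2: O drops in col 4, lands at row 5
Move 3: X drops in col 2, lands at row 5
Move 4: O drops in col 2, lands at row 4
Move 5: X drops in col 1, lands at row 4
Move 6: O drops in col 2, lands at row 3
Move 7: X drops in col 2, lands at row 2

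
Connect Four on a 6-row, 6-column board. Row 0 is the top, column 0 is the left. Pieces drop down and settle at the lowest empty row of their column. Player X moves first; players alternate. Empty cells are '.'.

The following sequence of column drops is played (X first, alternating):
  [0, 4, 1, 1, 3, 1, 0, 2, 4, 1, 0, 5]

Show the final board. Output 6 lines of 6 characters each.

Move 1: X drops in col 0, lands at row 5
Move 2: O drops in col 4, lands at row 5
Move 3: X drops in col 1, lands at row 5
Move 4: O drops in col 1, lands at row 4
Move 5: X drops in col 3, lands at row 5
Move 6: O drops in col 1, lands at row 3
Move 7: X drops in col 0, lands at row 4
Move 8: O drops in col 2, lands at row 5
Move 9: X drops in col 4, lands at row 4
Move 10: O drops in col 1, lands at row 2
Move 11: X drops in col 0, lands at row 3
Move 12: O drops in col 5, lands at row 5

Answer: ......
......
.O....
XO....
XO..X.
XXOXOO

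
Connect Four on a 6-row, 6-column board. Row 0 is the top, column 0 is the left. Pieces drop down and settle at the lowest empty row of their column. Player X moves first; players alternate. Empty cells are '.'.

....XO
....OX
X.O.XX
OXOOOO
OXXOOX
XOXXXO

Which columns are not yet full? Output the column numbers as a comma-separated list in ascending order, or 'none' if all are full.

Answer: 0,1,2,3

Derivation:
col 0: top cell = '.' → open
col 1: top cell = '.' → open
col 2: top cell = '.' → open
col 3: top cell = '.' → open
col 4: top cell = 'X' → FULL
col 5: top cell = 'O' → FULL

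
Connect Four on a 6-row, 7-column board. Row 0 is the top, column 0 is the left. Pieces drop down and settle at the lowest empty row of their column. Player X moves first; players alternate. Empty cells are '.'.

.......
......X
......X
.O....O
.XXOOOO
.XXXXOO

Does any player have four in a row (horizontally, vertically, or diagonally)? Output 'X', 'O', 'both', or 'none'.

both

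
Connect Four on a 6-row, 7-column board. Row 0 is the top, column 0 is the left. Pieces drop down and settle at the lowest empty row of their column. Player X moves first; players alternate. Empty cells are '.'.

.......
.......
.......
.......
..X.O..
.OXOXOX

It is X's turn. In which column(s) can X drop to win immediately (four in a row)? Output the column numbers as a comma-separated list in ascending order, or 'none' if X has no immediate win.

col 0: drop X → no win
col 1: drop X → no win
col 2: drop X → no win
col 3: drop X → no win
col 4: drop X → no win
col 5: drop X → no win
col 6: drop X → no win

Answer: none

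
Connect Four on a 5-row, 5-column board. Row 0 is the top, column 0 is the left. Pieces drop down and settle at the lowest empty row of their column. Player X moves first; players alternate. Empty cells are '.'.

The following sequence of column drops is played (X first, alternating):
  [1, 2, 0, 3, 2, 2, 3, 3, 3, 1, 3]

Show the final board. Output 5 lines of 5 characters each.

Answer: ...X.
...X.
..OO.
.OXX.
XXOO.

Derivation:
Move 1: X drops in col 1, lands at row 4
Move 2: O drops in col 2, lands at row 4
Move 3: X drops in col 0, lands at row 4
Move 4: O drops in col 3, lands at row 4
Move 5: X drops in col 2, lands at row 3
Move 6: O drops in col 2, lands at row 2
Move 7: X drops in col 3, lands at row 3
Move 8: O drops in col 3, lands at row 2
Move 9: X drops in col 3, lands at row 1
Move 10: O drops in col 1, lands at row 3
Move 11: X drops in col 3, lands at row 0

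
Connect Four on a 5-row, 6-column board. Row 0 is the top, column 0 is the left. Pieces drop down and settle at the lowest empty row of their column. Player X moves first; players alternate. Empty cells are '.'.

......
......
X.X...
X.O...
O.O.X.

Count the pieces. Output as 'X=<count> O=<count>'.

X=4 O=3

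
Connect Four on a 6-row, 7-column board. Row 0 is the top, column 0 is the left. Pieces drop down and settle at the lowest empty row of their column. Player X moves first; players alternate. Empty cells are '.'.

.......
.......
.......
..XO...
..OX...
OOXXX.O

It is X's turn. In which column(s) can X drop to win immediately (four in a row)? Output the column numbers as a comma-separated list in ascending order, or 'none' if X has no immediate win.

col 0: drop X → no win
col 1: drop X → no win
col 2: drop X → no win
col 3: drop X → no win
col 4: drop X → no win
col 5: drop X → WIN!
col 6: drop X → no win

Answer: 5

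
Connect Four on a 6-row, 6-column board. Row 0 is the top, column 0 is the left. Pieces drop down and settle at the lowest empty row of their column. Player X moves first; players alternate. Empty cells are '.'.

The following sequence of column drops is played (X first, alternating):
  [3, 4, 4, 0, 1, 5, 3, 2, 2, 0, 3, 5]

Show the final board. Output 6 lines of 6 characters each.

Move 1: X drops in col 3, lands at row 5
Move 2: O drops in col 4, lands at row 5
Move 3: X drops in col 4, lands at row 4
Move 4: O drops in col 0, lands at row 5
Move 5: X drops in col 1, lands at row 5
Move 6: O drops in col 5, lands at row 5
Move 7: X drops in col 3, lands at row 4
Move 8: O drops in col 2, lands at row 5
Move 9: X drops in col 2, lands at row 4
Move 10: O drops in col 0, lands at row 4
Move 11: X drops in col 3, lands at row 3
Move 12: O drops in col 5, lands at row 4

Answer: ......
......
......
...X..
O.XXXO
OXOXOO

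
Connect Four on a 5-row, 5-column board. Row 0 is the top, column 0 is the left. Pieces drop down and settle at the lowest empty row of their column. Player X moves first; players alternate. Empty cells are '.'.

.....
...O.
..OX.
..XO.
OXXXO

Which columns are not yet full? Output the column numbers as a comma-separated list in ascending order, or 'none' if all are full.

Answer: 0,1,2,3,4

Derivation:
col 0: top cell = '.' → open
col 1: top cell = '.' → open
col 2: top cell = '.' → open
col 3: top cell = '.' → open
col 4: top cell = '.' → open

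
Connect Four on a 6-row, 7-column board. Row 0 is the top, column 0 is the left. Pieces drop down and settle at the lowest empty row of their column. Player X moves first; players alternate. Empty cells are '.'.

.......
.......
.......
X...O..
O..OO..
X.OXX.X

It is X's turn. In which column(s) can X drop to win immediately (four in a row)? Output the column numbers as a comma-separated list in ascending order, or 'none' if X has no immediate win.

Answer: 5

Derivation:
col 0: drop X → no win
col 1: drop X → no win
col 2: drop X → no win
col 3: drop X → no win
col 4: drop X → no win
col 5: drop X → WIN!
col 6: drop X → no win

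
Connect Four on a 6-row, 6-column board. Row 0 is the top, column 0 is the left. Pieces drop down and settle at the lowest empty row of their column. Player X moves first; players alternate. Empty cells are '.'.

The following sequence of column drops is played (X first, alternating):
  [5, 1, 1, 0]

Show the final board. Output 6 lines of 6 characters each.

Answer: ......
......
......
......
.X....
OO...X

Derivation:
Move 1: X drops in col 5, lands at row 5
Move 2: O drops in col 1, lands at row 5
Move 3: X drops in col 1, lands at row 4
Move 4: O drops in col 0, lands at row 5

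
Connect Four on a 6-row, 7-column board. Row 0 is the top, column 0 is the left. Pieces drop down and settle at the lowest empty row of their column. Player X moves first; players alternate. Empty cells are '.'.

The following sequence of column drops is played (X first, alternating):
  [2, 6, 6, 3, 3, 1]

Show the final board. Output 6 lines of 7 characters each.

Answer: .......
.......
.......
.......
...X..X
.OXO..O

Derivation:
Move 1: X drops in col 2, lands at row 5
Move 2: O drops in col 6, lands at row 5
Move 3: X drops in col 6, lands at row 4
Move 4: O drops in col 3, lands at row 5
Move 5: X drops in col 3, lands at row 4
Move 6: O drops in col 1, lands at row 5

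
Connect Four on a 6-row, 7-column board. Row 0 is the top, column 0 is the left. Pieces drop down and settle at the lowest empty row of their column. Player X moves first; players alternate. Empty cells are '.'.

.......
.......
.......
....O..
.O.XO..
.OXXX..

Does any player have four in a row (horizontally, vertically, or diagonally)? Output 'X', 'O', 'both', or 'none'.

none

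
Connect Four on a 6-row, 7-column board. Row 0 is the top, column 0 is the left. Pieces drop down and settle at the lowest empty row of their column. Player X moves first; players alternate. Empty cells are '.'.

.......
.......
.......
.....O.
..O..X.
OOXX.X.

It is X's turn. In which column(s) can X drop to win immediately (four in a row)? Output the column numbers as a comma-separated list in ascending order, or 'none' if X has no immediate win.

Answer: 4

Derivation:
col 0: drop X → no win
col 1: drop X → no win
col 2: drop X → no win
col 3: drop X → no win
col 4: drop X → WIN!
col 5: drop X → no win
col 6: drop X → no win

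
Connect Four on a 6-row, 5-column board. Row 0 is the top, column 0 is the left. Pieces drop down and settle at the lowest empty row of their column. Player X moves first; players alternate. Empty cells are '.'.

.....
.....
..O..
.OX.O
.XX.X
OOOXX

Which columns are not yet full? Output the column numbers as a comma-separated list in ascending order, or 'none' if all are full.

col 0: top cell = '.' → open
col 1: top cell = '.' → open
col 2: top cell = '.' → open
col 3: top cell = '.' → open
col 4: top cell = '.' → open

Answer: 0,1,2,3,4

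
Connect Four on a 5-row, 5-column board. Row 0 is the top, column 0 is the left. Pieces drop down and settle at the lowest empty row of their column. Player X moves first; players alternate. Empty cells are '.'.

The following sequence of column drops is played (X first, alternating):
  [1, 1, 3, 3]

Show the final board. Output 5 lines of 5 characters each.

Answer: .....
.....
.....
.O.O.
.X.X.

Derivation:
Move 1: X drops in col 1, lands at row 4
Move 2: O drops in col 1, lands at row 3
Move 3: X drops in col 3, lands at row 4
Move 4: O drops in col 3, lands at row 3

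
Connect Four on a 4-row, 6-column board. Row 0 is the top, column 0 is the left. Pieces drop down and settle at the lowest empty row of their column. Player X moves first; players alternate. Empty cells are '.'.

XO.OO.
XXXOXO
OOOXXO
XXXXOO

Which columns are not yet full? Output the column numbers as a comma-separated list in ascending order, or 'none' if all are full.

Answer: 2,5

Derivation:
col 0: top cell = 'X' → FULL
col 1: top cell = 'O' → FULL
col 2: top cell = '.' → open
col 3: top cell = 'O' → FULL
col 4: top cell = 'O' → FULL
col 5: top cell = '.' → open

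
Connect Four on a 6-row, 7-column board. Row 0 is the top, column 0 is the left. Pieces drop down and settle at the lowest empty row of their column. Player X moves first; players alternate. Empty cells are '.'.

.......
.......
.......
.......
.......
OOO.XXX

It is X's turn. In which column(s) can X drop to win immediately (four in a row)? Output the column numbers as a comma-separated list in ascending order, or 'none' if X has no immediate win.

Answer: 3

Derivation:
col 0: drop X → no win
col 1: drop X → no win
col 2: drop X → no win
col 3: drop X → WIN!
col 4: drop X → no win
col 5: drop X → no win
col 6: drop X → no win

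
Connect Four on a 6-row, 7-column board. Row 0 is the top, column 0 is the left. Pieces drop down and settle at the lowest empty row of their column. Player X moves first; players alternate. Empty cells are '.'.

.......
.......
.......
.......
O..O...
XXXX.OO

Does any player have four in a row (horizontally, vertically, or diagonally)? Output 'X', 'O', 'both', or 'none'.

X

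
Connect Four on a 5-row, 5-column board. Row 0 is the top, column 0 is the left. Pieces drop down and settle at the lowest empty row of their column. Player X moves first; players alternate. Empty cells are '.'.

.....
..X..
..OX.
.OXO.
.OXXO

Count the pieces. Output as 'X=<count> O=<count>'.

X=5 O=5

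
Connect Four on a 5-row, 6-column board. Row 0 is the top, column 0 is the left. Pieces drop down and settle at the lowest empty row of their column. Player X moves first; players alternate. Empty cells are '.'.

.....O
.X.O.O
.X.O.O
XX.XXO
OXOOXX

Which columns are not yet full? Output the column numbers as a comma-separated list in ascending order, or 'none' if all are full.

Answer: 0,1,2,3,4

Derivation:
col 0: top cell = '.' → open
col 1: top cell = '.' → open
col 2: top cell = '.' → open
col 3: top cell = '.' → open
col 4: top cell = '.' → open
col 5: top cell = 'O' → FULL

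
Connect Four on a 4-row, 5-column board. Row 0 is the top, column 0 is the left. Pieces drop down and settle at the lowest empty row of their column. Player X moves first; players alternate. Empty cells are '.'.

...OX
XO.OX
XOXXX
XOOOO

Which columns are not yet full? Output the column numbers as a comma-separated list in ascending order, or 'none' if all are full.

col 0: top cell = '.' → open
col 1: top cell = '.' → open
col 2: top cell = '.' → open
col 3: top cell = 'O' → FULL
col 4: top cell = 'X' → FULL

Answer: 0,1,2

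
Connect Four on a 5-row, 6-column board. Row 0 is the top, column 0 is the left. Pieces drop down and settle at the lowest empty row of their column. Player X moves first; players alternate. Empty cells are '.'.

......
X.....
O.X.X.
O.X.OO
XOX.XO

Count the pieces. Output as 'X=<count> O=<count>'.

X=7 O=6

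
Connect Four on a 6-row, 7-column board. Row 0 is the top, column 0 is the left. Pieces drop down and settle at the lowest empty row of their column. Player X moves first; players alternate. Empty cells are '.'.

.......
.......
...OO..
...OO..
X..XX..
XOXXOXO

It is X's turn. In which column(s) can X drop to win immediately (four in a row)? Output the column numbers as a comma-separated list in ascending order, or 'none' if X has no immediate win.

col 0: drop X → no win
col 1: drop X → no win
col 2: drop X → no win
col 3: drop X → no win
col 4: drop X → no win
col 5: drop X → no win
col 6: drop X → no win

Answer: none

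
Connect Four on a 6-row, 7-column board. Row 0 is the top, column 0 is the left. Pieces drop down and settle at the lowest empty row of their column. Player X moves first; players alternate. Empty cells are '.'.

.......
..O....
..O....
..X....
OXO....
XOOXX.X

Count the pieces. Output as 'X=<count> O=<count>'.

X=6 O=6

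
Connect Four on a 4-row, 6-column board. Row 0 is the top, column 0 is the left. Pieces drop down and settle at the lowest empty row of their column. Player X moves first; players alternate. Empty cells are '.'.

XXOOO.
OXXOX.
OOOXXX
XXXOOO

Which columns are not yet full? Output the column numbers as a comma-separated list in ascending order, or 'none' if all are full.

col 0: top cell = 'X' → FULL
col 1: top cell = 'X' → FULL
col 2: top cell = 'O' → FULL
col 3: top cell = 'O' → FULL
col 4: top cell = 'O' → FULL
col 5: top cell = '.' → open

Answer: 5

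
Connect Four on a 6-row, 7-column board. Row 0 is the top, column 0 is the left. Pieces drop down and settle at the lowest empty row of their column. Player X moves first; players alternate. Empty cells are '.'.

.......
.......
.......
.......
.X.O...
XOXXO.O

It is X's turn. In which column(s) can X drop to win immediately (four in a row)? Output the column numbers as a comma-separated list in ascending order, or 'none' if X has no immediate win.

Answer: none

Derivation:
col 0: drop X → no win
col 1: drop X → no win
col 2: drop X → no win
col 3: drop X → no win
col 4: drop X → no win
col 5: drop X → no win
col 6: drop X → no win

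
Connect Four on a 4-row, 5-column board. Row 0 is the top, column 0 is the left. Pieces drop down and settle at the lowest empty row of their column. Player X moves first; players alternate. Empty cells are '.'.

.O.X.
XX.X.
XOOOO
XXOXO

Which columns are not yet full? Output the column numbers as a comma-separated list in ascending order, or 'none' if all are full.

Answer: 0,2,4

Derivation:
col 0: top cell = '.' → open
col 1: top cell = 'O' → FULL
col 2: top cell = '.' → open
col 3: top cell = 'X' → FULL
col 4: top cell = '.' → open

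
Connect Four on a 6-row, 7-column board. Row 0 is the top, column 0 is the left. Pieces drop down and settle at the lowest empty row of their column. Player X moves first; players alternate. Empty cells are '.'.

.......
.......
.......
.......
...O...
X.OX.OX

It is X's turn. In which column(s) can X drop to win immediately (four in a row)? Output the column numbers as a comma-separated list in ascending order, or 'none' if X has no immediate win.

col 0: drop X → no win
col 1: drop X → no win
col 2: drop X → no win
col 3: drop X → no win
col 4: drop X → no win
col 5: drop X → no win
col 6: drop X → no win

Answer: none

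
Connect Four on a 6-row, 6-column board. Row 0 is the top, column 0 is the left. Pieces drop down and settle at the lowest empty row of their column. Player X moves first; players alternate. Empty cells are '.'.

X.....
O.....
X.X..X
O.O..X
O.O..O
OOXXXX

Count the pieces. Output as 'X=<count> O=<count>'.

X=9 O=8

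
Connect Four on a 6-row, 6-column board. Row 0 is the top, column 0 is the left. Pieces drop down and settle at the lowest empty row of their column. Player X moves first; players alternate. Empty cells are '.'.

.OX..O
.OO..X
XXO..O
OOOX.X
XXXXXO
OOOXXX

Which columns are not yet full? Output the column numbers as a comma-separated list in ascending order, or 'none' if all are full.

Answer: 0,3,4

Derivation:
col 0: top cell = '.' → open
col 1: top cell = 'O' → FULL
col 2: top cell = 'X' → FULL
col 3: top cell = '.' → open
col 4: top cell = '.' → open
col 5: top cell = 'O' → FULL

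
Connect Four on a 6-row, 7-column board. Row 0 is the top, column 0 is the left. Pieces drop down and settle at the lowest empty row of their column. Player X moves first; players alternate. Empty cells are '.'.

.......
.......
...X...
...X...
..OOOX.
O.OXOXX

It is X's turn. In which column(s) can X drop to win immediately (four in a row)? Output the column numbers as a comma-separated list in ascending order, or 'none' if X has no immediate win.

Answer: 4

Derivation:
col 0: drop X → no win
col 1: drop X → no win
col 2: drop X → no win
col 3: drop X → no win
col 4: drop X → WIN!
col 5: drop X → no win
col 6: drop X → no win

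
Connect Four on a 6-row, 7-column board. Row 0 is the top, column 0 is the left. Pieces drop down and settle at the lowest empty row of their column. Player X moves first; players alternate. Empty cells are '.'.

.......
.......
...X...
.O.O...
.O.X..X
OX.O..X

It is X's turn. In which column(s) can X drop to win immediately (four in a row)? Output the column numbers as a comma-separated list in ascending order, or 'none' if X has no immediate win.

col 0: drop X → no win
col 1: drop X → no win
col 2: drop X → no win
col 3: drop X → no win
col 4: drop X → no win
col 5: drop X → no win
col 6: drop X → no win

Answer: none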